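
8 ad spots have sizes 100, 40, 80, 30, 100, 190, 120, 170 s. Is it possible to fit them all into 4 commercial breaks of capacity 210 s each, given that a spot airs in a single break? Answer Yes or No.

Total = 830 s; ⌈830/210⌉ = 4.
The bound of 4 does not rule out 4, but exhaustive search shows no assignment into 4 commercial breaks of capacity 210 s exists — the minimum is 5.

No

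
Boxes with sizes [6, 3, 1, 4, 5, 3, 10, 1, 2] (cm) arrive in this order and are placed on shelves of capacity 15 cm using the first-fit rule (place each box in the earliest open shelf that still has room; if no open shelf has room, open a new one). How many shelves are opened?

  6 → shelf 1 (new)  [load 6/15]
  3 → shelf 1  [load 9/15]
  1 → shelf 1  [load 10/15]
  4 → shelf 1  [load 14/15]
  5 → shelf 2 (new)  [load 5/15]
  3 → shelf 2  [load 8/15]
  10 → shelf 3 (new)  [load 10/15]
  1 → shelf 1  [load 15/15]
  2 → shelf 2  [load 10/15]
3 shelves opened.

3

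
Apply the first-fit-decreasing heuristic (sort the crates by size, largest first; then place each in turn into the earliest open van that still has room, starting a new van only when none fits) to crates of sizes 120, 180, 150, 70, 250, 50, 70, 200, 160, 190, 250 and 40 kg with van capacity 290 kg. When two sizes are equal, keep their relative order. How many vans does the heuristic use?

7

Sorted descending: 250, 250, 200, 190, 180, 160, 150, 120, 70, 70, 50, 40.
  250 → van 1 (new)  [load 250/290]
  250 → van 2 (new)  [load 250/290]
  200 → van 3 (new)  [load 200/290]
  190 → van 4 (new)  [load 190/290]
  180 → van 5 (new)  [load 180/290]
  160 → van 6 (new)  [load 160/290]
  150 → van 7 (new)  [load 150/290]
  120 → van 6  [load 280/290]
  70 → van 3  [load 270/290]
  70 → van 4  [load 260/290]
  50 → van 5  [load 230/290]
  40 → van 1  [load 290/290]
7 vans opened.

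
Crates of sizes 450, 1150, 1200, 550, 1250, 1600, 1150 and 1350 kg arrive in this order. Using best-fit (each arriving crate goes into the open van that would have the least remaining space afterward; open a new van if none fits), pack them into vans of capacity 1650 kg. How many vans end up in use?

7

  450 → van 1 (new)  [load 450/1650]
  1150 → van 1  [load 1600/1650]
  1200 → van 2 (new)  [load 1200/1650]
  550 → van 3 (new)  [load 550/1650]
  1250 → van 4 (new)  [load 1250/1650]
  1600 → van 5 (new)  [load 1600/1650]
  1150 → van 6 (new)  [load 1150/1650]
  1350 → van 7 (new)  [load 1350/1650]
7 vans opened.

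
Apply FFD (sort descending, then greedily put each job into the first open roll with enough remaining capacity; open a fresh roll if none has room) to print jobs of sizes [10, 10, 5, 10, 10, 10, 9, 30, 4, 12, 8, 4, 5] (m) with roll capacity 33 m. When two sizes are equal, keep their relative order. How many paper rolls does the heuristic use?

Sorted descending: 30, 12, 10, 10, 10, 10, 10, 9, 8, 5, 5, 4, 4.
  30 → roll 1 (new)  [load 30/33]
  12 → roll 2 (new)  [load 12/33]
  10 → roll 2  [load 22/33]
  10 → roll 2  [load 32/33]
  10 → roll 3 (new)  [load 10/33]
  10 → roll 3  [load 20/33]
  10 → roll 3  [load 30/33]
  9 → roll 4 (new)  [load 9/33]
  8 → roll 4  [load 17/33]
  5 → roll 4  [load 22/33]
  5 → roll 4  [load 27/33]
  4 → roll 4  [load 31/33]
  4 → roll 5 (new)  [load 4/33]
5 paper rolls opened.

5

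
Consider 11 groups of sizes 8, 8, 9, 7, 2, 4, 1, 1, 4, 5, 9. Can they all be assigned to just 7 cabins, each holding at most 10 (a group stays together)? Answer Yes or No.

Yes

A valid assignment using 7 cabins:
  cabin 1: 9 + 1 = 10
  cabin 2: 9 + 1 = 10
  cabin 3: 8 + 2 = 10
  cabin 4: 8 = 8
  cabin 5: 7 = 7
  cabin 6: 5 + 4 = 9
  cabin 7: 4 = 4
Every load is within 10, so 7 cabins suffice.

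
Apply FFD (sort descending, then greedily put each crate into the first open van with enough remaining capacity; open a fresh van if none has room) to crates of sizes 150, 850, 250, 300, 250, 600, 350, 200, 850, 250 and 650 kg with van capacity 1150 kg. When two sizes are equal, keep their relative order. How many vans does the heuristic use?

Sorted descending: 850, 850, 650, 600, 350, 300, 250, 250, 250, 200, 150.
  850 → van 1 (new)  [load 850/1150]
  850 → van 2 (new)  [load 850/1150]
  650 → van 3 (new)  [load 650/1150]
  600 → van 4 (new)  [load 600/1150]
  350 → van 3  [load 1000/1150]
  300 → van 1  [load 1150/1150]
  250 → van 2  [load 1100/1150]
  250 → van 4  [load 850/1150]
  250 → van 4  [load 1100/1150]
  200 → van 5 (new)  [load 200/1150]
  150 → van 3  [load 1150/1150]
5 vans opened.

5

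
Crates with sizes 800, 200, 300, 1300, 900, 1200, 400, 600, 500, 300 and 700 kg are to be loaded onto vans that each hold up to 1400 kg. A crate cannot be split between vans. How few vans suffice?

6

Total = 1300 + 1200 + 900 + 800 + 700 + 600 + 500 + 400 + 300 + 300 + 200 = 7200 kg.
Lower bound: ⌈7200/1400⌉ = 6 vans.
A packing using 6 vans:
  van 1: 1300 = 1300
  van 2: 1200 + 200 = 1400
  van 3: 900 + 500 = 1400
  van 4: 800 + 600 = 1400
  van 5: 700 + 400 + 300 = 1400
  van 6: 300 = 300
This matches the lower bound, so 6 is optimal.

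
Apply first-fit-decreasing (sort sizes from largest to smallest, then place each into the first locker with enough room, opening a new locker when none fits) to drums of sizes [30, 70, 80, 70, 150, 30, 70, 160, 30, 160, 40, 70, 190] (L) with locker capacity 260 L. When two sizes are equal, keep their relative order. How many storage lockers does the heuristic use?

5

Sorted descending: 190, 160, 160, 150, 80, 70, 70, 70, 70, 40, 30, 30, 30.
  190 → locker 1 (new)  [load 190/260]
  160 → locker 2 (new)  [load 160/260]
  160 → locker 3 (new)  [load 160/260]
  150 → locker 4 (new)  [load 150/260]
  80 → locker 2  [load 240/260]
  70 → locker 1  [load 260/260]
  70 → locker 3  [load 230/260]
  70 → locker 4  [load 220/260]
  70 → locker 5 (new)  [load 70/260]
  40 → locker 4  [load 260/260]
  30 → locker 3  [load 260/260]
  30 → locker 5  [load 100/260]
  30 → locker 5  [load 130/260]
5 storage lockers opened.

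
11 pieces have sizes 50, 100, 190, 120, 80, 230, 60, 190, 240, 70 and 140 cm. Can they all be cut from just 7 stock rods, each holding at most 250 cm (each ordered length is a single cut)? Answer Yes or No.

A valid assignment using 7 stock rods:
  stock rod 1: 240 = 240
  stock rod 2: 230 = 230
  stock rod 3: 190 + 60 = 250
  stock rod 4: 190 + 50 = 240
  stock rod 5: 140 + 100 = 240
  stock rod 6: 120 + 80 = 200
  stock rod 7: 70 = 70
Every load is within 250 cm, so 7 stock rods suffice.

Yes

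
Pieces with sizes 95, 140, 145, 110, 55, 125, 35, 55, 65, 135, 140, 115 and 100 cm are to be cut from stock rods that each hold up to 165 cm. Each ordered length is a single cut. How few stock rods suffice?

9

Total = 145 + 140 + 140 + 135 + 125 + 115 + 110 + 100 + 95 + 65 + 55 + 55 + 35 = 1315 cm.
Lower bound: ⌈1315/165⌉ = 8 stock rods.
Also, 9 pieces each exceed 165/2 cm, and no two of those can share a stock rod, so at least 9 stock rods are needed.
A packing using 9 stock rods:
  stock rod 1: 145 = 145
  stock rod 2: 140 = 140
  stock rod 3: 140 = 140
  stock rod 4: 135 = 135
  stock rod 5: 125 + 35 = 160
  stock rod 6: 115 = 115
  stock rod 7: 110 + 55 = 165
  stock rod 8: 100 + 65 = 165
  stock rod 9: 95 + 55 = 150
This matches the lower bound, so 9 is optimal.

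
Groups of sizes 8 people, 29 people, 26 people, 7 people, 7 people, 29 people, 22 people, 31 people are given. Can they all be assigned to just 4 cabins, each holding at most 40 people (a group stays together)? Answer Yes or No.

Total = 159 people; ⌈159/40⌉ = 4.
5 groups each exceed half the capacity and cannot share a cabin, forcing at least 5 cabins.
At least 5 cabins are required, but only 4 are allowed.

No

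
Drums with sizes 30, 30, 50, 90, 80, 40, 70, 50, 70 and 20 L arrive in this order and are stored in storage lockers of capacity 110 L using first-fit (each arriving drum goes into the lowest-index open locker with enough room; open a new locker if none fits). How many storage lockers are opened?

  30 → locker 1 (new)  [load 30/110]
  30 → locker 1  [load 60/110]
  50 → locker 1  [load 110/110]
  90 → locker 2 (new)  [load 90/110]
  80 → locker 3 (new)  [load 80/110]
  40 → locker 4 (new)  [load 40/110]
  70 → locker 4  [load 110/110]
  50 → locker 5 (new)  [load 50/110]
  70 → locker 6 (new)  [load 70/110]
  20 → locker 2  [load 110/110]
6 storage lockers opened.

6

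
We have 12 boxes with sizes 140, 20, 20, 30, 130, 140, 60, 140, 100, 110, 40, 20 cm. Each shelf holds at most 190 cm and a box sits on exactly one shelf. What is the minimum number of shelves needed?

6

Total = 140 + 140 + 140 + 130 + 110 + 100 + 60 + 40 + 30 + 20 + 20 + 20 = 950 cm.
Lower bound: ⌈950/190⌉ = 5 shelves.
Also, 6 boxes each exceed 95 cm, and no two of those can share a shelf, so at least 6 shelves are needed.
A packing using 6 shelves:
  shelf 1: 140 + 40 = 180
  shelf 2: 140 + 30 + 20 = 190
  shelf 3: 140 + 20 + 20 = 180
  shelf 4: 130 + 60 = 190
  shelf 5: 110 = 110
  shelf 6: 100 = 100
This matches the lower bound, so 6 is optimal.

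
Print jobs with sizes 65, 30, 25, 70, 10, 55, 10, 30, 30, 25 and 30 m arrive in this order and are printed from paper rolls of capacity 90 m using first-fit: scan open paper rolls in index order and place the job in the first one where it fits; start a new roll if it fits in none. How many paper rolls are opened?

  65 → roll 1 (new)  [load 65/90]
  30 → roll 2 (new)  [load 30/90]
  25 → roll 1  [load 90/90]
  70 → roll 3 (new)  [load 70/90]
  10 → roll 2  [load 40/90]
  55 → roll 4 (new)  [load 55/90]
  10 → roll 2  [load 50/90]
  30 → roll 2  [load 80/90]
  30 → roll 4  [load 85/90]
  25 → roll 5 (new)  [load 25/90]
  30 → roll 5  [load 55/90]
5 paper rolls opened.

5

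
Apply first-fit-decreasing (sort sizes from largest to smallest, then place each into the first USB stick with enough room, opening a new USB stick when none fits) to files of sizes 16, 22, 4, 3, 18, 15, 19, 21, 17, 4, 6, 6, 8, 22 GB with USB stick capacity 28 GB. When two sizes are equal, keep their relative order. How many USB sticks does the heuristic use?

8

Sorted descending: 22, 22, 21, 19, 18, 17, 16, 15, 8, 6, 6, 4, 4, 3.
  22 → USB stick 1 (new)  [load 22/28]
  22 → USB stick 2 (new)  [load 22/28]
  21 → USB stick 3 (new)  [load 21/28]
  19 → USB stick 4 (new)  [load 19/28]
  18 → USB stick 5 (new)  [load 18/28]
  17 → USB stick 6 (new)  [load 17/28]
  16 → USB stick 7 (new)  [load 16/28]
  15 → USB stick 8 (new)  [load 15/28]
  8 → USB stick 4  [load 27/28]
  6 → USB stick 1  [load 28/28]
  6 → USB stick 2  [load 28/28]
  4 → USB stick 3  [load 25/28]
  4 → USB stick 5  [load 22/28]
  3 → USB stick 3  [load 28/28]
8 USB sticks opened.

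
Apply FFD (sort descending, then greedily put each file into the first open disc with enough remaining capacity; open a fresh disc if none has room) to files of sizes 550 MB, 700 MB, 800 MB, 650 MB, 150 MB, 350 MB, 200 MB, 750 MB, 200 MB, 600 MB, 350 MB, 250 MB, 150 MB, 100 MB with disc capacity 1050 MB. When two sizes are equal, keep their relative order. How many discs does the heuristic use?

Sorted descending: 800, 750, 700, 650, 600, 550, 350, 350, 250, 200, 200, 150, 150, 100.
  800 → disc 1 (new)  [load 800/1050]
  750 → disc 2 (new)  [load 750/1050]
  700 → disc 3 (new)  [load 700/1050]
  650 → disc 4 (new)  [load 650/1050]
  600 → disc 5 (new)  [load 600/1050]
  550 → disc 6 (new)  [load 550/1050]
  350 → disc 3  [load 1050/1050]
  350 → disc 4  [load 1000/1050]
  250 → disc 1  [load 1050/1050]
  200 → disc 2  [load 950/1050]
  200 → disc 5  [load 800/1050]
  150 → disc 5  [load 950/1050]
  150 → disc 6  [load 700/1050]
  100 → disc 2  [load 1050/1050]
6 discs opened.

6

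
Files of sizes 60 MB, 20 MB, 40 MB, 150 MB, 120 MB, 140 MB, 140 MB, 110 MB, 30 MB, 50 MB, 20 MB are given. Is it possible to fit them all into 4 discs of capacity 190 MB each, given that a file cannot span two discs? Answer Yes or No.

No

Total = 880 MB; ⌈880/190⌉ = 5.
At least 5 discs are required, but only 4 are allowed.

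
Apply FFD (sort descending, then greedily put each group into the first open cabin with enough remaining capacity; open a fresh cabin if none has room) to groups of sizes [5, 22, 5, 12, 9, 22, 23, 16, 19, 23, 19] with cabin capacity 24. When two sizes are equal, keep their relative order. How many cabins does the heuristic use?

8

Sorted descending: 23, 23, 22, 22, 19, 19, 16, 12, 9, 5, 5.
  23 → cabin 1 (new)  [load 23/24]
  23 → cabin 2 (new)  [load 23/24]
  22 → cabin 3 (new)  [load 22/24]
  22 → cabin 4 (new)  [load 22/24]
  19 → cabin 5 (new)  [load 19/24]
  19 → cabin 6 (new)  [load 19/24]
  16 → cabin 7 (new)  [load 16/24]
  12 → cabin 8 (new)  [load 12/24]
  9 → cabin 8  [load 21/24]
  5 → cabin 5  [load 24/24]
  5 → cabin 6  [load 24/24]
8 cabins opened.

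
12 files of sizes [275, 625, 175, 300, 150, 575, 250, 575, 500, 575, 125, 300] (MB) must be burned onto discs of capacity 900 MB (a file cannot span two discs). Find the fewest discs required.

Total = 625 + 575 + 575 + 575 + 500 + 300 + 300 + 275 + 250 + 175 + 150 + 125 = 4425 MB.
Lower bound: ⌈4425/900⌉ = 5 discs.
A packing using 5 discs:
  disc 1: 625 + 275 = 900
  disc 2: 575 + 300 = 875
  disc 3: 575 + 300 = 875
  disc 4: 575 + 175 + 150 = 900
  disc 5: 500 + 250 + 125 = 875
This matches the lower bound, so 5 is optimal.

5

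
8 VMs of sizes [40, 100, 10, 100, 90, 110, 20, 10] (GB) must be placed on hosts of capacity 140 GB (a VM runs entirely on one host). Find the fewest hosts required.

Total = 110 + 100 + 100 + 90 + 40 + 20 + 10 + 10 = 480 GB.
Lower bound: ⌈480/140⌉ = 4 hosts.
A packing using 4 hosts:
  host 1: 110 + 20 + 10 = 140
  host 2: 100 + 40 = 140
  host 3: 100 + 10 = 110
  host 4: 90 = 90
This matches the lower bound, so 4 is optimal.

4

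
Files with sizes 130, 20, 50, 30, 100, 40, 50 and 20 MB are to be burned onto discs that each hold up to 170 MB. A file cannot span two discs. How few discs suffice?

Total = 130 + 100 + 50 + 50 + 40 + 30 + 20 + 20 = 440 MB.
Lower bound: ⌈440/170⌉ = 3 discs.
A packing using 3 discs:
  disc 1: 130 + 40 = 170
  disc 2: 100 + 50 + 20 = 170
  disc 3: 50 + 30 + 20 = 100
This matches the lower bound, so 3 is optimal.

3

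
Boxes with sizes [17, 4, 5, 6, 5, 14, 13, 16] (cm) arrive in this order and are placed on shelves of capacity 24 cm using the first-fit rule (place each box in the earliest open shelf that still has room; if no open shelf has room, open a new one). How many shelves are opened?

  17 → shelf 1 (new)  [load 17/24]
  4 → shelf 1  [load 21/24]
  5 → shelf 2 (new)  [load 5/24]
  6 → shelf 2  [load 11/24]
  5 → shelf 2  [load 16/24]
  14 → shelf 3 (new)  [load 14/24]
  13 → shelf 4 (new)  [load 13/24]
  16 → shelf 5 (new)  [load 16/24]
5 shelves opened.

5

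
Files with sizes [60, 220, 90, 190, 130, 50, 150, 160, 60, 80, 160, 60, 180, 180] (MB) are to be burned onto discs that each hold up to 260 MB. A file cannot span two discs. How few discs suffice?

8

Total = 220 + 190 + 180 + 180 + 160 + 160 + 150 + 130 + 90 + 80 + 60 + 60 + 60 + 50 = 1770 MB.
Lower bound: ⌈1770/260⌉ = 7 discs.
A packing using 8 discs:
  disc 1: 220 = 220
  disc 2: 190 + 60 = 250
  disc 3: 180 + 80 = 260
  disc 4: 180 + 60 = 240
  disc 5: 160 + 90 = 250
  disc 6: 160 + 60 = 220
  disc 7: 150 + 50 = 200
  disc 8: 130 = 130
No arrangement into 7 discs stays within capacity, so 8 is optimal.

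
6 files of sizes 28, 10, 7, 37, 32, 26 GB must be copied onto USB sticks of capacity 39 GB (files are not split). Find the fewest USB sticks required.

4

Total = 37 + 32 + 28 + 26 + 10 + 7 = 140 GB.
Lower bound: ⌈140/39⌉ = 4 USB sticks.
A packing using 4 USB sticks:
  USB stick 1: 37 = 37
  USB stick 2: 32 + 7 = 39
  USB stick 3: 28 + 10 = 38
  USB stick 4: 26 = 26
This matches the lower bound, so 4 is optimal.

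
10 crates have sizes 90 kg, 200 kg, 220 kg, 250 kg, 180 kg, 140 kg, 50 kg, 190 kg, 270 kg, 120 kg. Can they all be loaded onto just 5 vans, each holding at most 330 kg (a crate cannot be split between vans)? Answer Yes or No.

No

Total = 1710 kg; ⌈1710/330⌉ = 6.
At least 6 vans are required, but only 5 are allowed.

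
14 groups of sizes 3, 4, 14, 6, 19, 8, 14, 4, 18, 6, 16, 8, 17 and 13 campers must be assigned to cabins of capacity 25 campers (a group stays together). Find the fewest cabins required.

7

Total = 19 + 18 + 17 + 16 + 14 + 14 + 13 + 8 + 8 + 6 + 6 + 4 + 4 + 3 = 150 campers.
Lower bound: ⌈150/25⌉ = 6 cabins.
Also, 7 groups each exceed 25/2 campers, and no two of those can share a cabin, so at least 7 cabins are needed.
A packing using 7 cabins:
  cabin 1: 19 + 6 = 25
  cabin 2: 18 + 6 = 24
  cabin 3: 17 + 8 = 25
  cabin 4: 16 + 8 = 24
  cabin 5: 14 + 4 + 4 + 3 = 25
  cabin 6: 14 = 14
  cabin 7: 13 = 13
This matches the lower bound, so 7 is optimal.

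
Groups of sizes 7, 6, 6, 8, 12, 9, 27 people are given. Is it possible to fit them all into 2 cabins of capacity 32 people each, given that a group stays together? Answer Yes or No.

Total = 75 people; ⌈75/32⌉ = 3.
At least 3 cabins are required, but only 2 are allowed.

No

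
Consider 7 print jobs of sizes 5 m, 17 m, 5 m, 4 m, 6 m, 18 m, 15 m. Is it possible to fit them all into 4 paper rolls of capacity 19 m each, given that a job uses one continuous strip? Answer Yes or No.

A valid assignment using 4 paper rolls:
  roll 1: 18 = 18
  roll 2: 17 = 17
  roll 3: 15 + 4 = 19
  roll 4: 6 + 5 + 5 = 16
Every load is within 19 m, so 4 paper rolls suffice.

Yes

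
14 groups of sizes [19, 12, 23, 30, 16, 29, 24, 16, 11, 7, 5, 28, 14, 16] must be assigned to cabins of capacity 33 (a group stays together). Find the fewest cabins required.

Total = 30 + 29 + 28 + 24 + 23 + 19 + 16 + 16 + 16 + 14 + 12 + 11 + 7 + 5 = 250.
Lower bound: ⌈250/33⌉ = 8 cabins.
A packing using 9 cabins:
  cabin 1: 30 = 30
  cabin 2: 29 = 29
  cabin 3: 28 + 5 = 33
  cabin 4: 24 + 7 = 31
  cabin 5: 23 = 23
  cabin 6: 19 + 14 = 33
  cabin 7: 16 + 16 = 32
  cabin 8: 16 + 12 = 28
  cabin 9: 11 = 11
No arrangement into 8 cabins stays within capacity, so 9 is optimal.

9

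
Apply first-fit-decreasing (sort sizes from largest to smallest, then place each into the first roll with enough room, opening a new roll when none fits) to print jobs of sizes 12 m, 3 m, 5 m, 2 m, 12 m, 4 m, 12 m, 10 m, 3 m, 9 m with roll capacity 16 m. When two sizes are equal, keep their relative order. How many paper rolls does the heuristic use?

Sorted descending: 12, 12, 12, 10, 9, 5, 4, 3, 3, 2.
  12 → roll 1 (new)  [load 12/16]
  12 → roll 2 (new)  [load 12/16]
  12 → roll 3 (new)  [load 12/16]
  10 → roll 4 (new)  [load 10/16]
  9 → roll 5 (new)  [load 9/16]
  5 → roll 4  [load 15/16]
  4 → roll 1  [load 16/16]
  3 → roll 2  [load 15/16]
  3 → roll 3  [load 15/16]
  2 → roll 5  [load 11/16]
5 paper rolls opened.

5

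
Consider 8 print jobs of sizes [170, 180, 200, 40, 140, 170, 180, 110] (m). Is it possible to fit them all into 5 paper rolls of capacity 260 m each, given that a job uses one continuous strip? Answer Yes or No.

No

Total = 1190 m; ⌈1190/260⌉ = 5.
6 print jobs each exceed half the capacity and cannot share a roll, forcing at least 6 paper rolls.
At least 6 paper rolls are required, but only 5 are allowed.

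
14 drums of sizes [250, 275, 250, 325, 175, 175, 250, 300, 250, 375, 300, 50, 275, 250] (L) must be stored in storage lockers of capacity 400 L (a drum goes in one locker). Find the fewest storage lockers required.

Total = 375 + 325 + 300 + 300 + 275 + 275 + 250 + 250 + 250 + 250 + 250 + 175 + 175 + 50 = 3500 L.
Lower bound: ⌈3500/400⌉ = 9 storage lockers.
Also, 11 drums each exceed 200 L, and no two of those can share a locker, so at least 11 storage lockers are needed.
A packing using 12 storage lockers:
  locker 1: 375 = 375
  locker 2: 325 + 50 = 375
  locker 3: 300 = 300
  locker 4: 300 = 300
  locker 5: 275 = 275
  locker 6: 275 = 275
  locker 7: 250 = 250
  locker 8: 250 = 250
  locker 9: 250 = 250
  locker 10: 250 = 250
  locker 11: 250 = 250
  locker 12: 175 + 175 = 350
No arrangement into 11 storage lockers stays within capacity, so 12 is optimal.

12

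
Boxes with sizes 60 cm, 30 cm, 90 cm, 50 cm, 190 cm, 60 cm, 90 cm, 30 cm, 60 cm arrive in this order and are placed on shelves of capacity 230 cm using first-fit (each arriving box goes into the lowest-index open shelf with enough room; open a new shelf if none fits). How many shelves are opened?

  60 → shelf 1 (new)  [load 60/230]
  30 → shelf 1  [load 90/230]
  90 → shelf 1  [load 180/230]
  50 → shelf 1  [load 230/230]
  190 → shelf 2 (new)  [load 190/230]
  60 → shelf 3 (new)  [load 60/230]
  90 → shelf 3  [load 150/230]
  30 → shelf 2  [load 220/230]
  60 → shelf 3  [load 210/230]
3 shelves opened.

3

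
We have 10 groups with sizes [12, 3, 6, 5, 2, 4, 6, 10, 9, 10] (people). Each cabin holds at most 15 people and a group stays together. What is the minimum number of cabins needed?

5

Total = 12 + 10 + 10 + 9 + 6 + 6 + 5 + 4 + 3 + 2 = 67 people.
Lower bound: ⌈67/15⌉ = 5 cabins.
A packing using 5 cabins:
  cabin 1: 12 + 3 = 15
  cabin 2: 10 + 5 = 15
  cabin 3: 10 + 4 = 14
  cabin 4: 9 + 6 = 15
  cabin 5: 6 + 2 = 8
This matches the lower bound, so 5 is optimal.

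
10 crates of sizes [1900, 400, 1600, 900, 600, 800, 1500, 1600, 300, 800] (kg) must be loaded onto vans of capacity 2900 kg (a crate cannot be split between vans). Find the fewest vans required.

Total = 1900 + 1600 + 1600 + 1500 + 900 + 800 + 800 + 600 + 400 + 300 = 10400 kg.
Lower bound: ⌈10400/2900⌉ = 4 vans.
A packing using 4 vans:
  van 1: 1900 + 900 = 2800
  van 2: 1600 + 800 + 400 = 2800
  van 3: 1600 + 800 + 300 = 2700
  van 4: 1500 + 600 = 2100
This matches the lower bound, so 4 is optimal.

4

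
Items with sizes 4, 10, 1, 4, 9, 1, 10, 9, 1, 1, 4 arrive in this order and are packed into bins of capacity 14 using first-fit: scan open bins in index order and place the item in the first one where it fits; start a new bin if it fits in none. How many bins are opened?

  4 → bin 1 (new)  [load 4/14]
  10 → bin 1  [load 14/14]
  1 → bin 2 (new)  [load 1/14]
  4 → bin 2  [load 5/14]
  9 → bin 2  [load 14/14]
  1 → bin 3 (new)  [load 1/14]
  10 → bin 3  [load 11/14]
  9 → bin 4 (new)  [load 9/14]
  1 → bin 3  [load 12/14]
  1 → bin 3  [load 13/14]
  4 → bin 4  [load 13/14]
4 bins opened.

4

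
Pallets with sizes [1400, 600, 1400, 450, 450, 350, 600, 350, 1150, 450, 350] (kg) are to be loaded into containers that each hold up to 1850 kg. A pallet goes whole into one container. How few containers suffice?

Total = 1400 + 1400 + 1150 + 600 + 600 + 450 + 450 + 450 + 350 + 350 + 350 = 7550 kg.
Lower bound: ⌈7550/1850⌉ = 5 containers.
A packing using 5 containers:
  container 1: 1400 + 450 = 1850
  container 2: 1400 + 450 = 1850
  container 3: 1150 + 600 = 1750
  container 4: 600 + 450 + 350 + 350 = 1750
  container 5: 350 = 350
This matches the lower bound, so 5 is optimal.

5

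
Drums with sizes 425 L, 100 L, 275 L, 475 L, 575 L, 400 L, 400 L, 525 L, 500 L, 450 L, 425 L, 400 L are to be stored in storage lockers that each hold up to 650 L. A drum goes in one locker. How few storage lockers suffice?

Total = 575 + 525 + 500 + 475 + 450 + 425 + 425 + 400 + 400 + 400 + 275 + 100 = 4950 L.
Lower bound: ⌈4950/650⌉ = 8 storage lockers.
Also, 10 drums each exceed 325 L, and no two of those can share a locker, so at least 10 storage lockers are needed.
A packing using 11 storage lockers:
  locker 1: 575 = 575
  locker 2: 525 + 100 = 625
  locker 3: 500 = 500
  locker 4: 475 = 475
  locker 5: 450 = 450
  locker 6: 425 = 425
  locker 7: 425 = 425
  locker 8: 400 = 400
  locker 9: 400 = 400
  locker 10: 400 = 400
  locker 11: 275 = 275
No arrangement into 10 storage lockers stays within capacity, so 11 is optimal.

11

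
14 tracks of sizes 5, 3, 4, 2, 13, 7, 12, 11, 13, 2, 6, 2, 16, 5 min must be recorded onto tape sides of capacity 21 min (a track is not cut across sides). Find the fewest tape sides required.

5

Total = 16 + 13 + 13 + 12 + 11 + 7 + 6 + 5 + 5 + 4 + 3 + 2 + 2 + 2 = 101 min.
Lower bound: ⌈101/21⌉ = 5 tape sides.
A packing using 5 tape sides:
  side 1: 16 + 5 = 21
  side 2: 13 + 7 = 20
  side 3: 13 + 6 + 2 = 21
  side 4: 12 + 5 + 4 = 21
  side 5: 11 + 3 + 2 + 2 = 18
This matches the lower bound, so 5 is optimal.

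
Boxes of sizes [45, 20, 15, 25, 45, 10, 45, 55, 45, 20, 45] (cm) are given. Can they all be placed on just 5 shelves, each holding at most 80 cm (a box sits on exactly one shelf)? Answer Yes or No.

Total = 370 cm; ⌈370/80⌉ = 5.
6 boxes each exceed half the capacity and cannot share a shelf, forcing at least 6 shelves.
At least 6 shelves are required, but only 5 are allowed.

No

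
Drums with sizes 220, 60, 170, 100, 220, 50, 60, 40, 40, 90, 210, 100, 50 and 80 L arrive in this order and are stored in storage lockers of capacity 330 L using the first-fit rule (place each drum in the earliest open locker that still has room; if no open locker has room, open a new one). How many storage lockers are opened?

5

  220 → locker 1 (new)  [load 220/330]
  60 → locker 1  [load 280/330]
  170 → locker 2 (new)  [load 170/330]
  100 → locker 2  [load 270/330]
  220 → locker 3 (new)  [load 220/330]
  50 → locker 1  [load 330/330]
  60 → locker 2  [load 330/330]
  40 → locker 3  [load 260/330]
  40 → locker 3  [load 300/330]
  90 → locker 4 (new)  [load 90/330]
  210 → locker 4  [load 300/330]
  100 → locker 5 (new)  [load 100/330]
  50 → locker 5  [load 150/330]
  80 → locker 5  [load 230/330]
5 storage lockers opened.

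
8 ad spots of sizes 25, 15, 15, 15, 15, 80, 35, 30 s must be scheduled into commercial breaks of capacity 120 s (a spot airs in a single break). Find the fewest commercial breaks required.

2

Total = 80 + 35 + 30 + 25 + 15 + 15 + 15 + 15 = 230 s.
Lower bound: ⌈230/120⌉ = 2 commercial breaks.
A packing using 2 commercial breaks:
  break 1: 80 + 35 = 115
  break 2: 30 + 25 + 15 + 15 + 15 + 15 = 115
This matches the lower bound, so 2 is optimal.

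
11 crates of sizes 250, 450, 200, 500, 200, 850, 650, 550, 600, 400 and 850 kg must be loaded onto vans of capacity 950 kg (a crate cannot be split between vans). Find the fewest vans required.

7

Total = 850 + 850 + 650 + 600 + 550 + 500 + 450 + 400 + 250 + 200 + 200 = 5500 kg.
Lower bound: ⌈5500/950⌉ = 6 vans.
A packing using 7 vans:
  van 1: 850 = 850
  van 2: 850 = 850
  van 3: 650 + 250 = 900
  van 4: 600 + 200 = 800
  van 5: 550 + 400 = 950
  van 6: 500 + 450 = 950
  van 7: 200 = 200
No arrangement into 6 vans stays within capacity, so 7 is optimal.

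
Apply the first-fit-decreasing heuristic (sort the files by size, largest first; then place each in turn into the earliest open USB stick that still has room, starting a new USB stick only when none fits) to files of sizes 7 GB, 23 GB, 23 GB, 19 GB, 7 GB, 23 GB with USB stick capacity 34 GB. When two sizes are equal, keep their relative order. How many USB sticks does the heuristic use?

4

Sorted descending: 23, 23, 23, 19, 7, 7.
  23 → USB stick 1 (new)  [load 23/34]
  23 → USB stick 2 (new)  [load 23/34]
  23 → USB stick 3 (new)  [load 23/34]
  19 → USB stick 4 (new)  [load 19/34]
  7 → USB stick 1  [load 30/34]
  7 → USB stick 2  [load 30/34]
4 USB sticks opened.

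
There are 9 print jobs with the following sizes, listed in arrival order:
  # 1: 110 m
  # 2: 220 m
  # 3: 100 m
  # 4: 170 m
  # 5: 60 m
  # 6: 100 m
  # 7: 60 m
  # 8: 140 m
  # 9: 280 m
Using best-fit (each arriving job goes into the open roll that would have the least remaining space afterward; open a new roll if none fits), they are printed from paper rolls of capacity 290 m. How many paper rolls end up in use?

  110 → roll 1 (new)  [load 110/290]
  220 → roll 2 (new)  [load 220/290]
  100 → roll 1  [load 210/290]
  170 → roll 3 (new)  [load 170/290]
  60 → roll 2  [load 280/290]
  100 → roll 3  [load 270/290]
  60 → roll 1  [load 270/290]
  140 → roll 4 (new)  [load 140/290]
  280 → roll 5 (new)  [load 280/290]
5 paper rolls opened.

5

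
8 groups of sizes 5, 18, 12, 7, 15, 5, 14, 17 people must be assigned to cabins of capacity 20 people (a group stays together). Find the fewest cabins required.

Total = 18 + 17 + 15 + 14 + 12 + 7 + 5 + 5 = 93 people.
Lower bound: ⌈93/20⌉ = 5 cabins.
A packing using 5 cabins:
  cabin 1: 18 = 18
  cabin 2: 17 = 17
  cabin 3: 15 + 5 = 20
  cabin 4: 14 + 5 = 19
  cabin 5: 12 + 7 = 19
This matches the lower bound, so 5 is optimal.

5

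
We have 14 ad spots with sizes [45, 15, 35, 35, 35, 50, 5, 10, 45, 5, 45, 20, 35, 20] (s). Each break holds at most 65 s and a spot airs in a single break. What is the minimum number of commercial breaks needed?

8

Total = 50 + 45 + 45 + 45 + 35 + 35 + 35 + 35 + 20 + 20 + 15 + 10 + 5 + 5 = 400 s.
Lower bound: ⌈400/65⌉ = 7 commercial breaks.
Also, 8 ad spots each exceed 65/2 s, and no two of those can share a break, so at least 8 commercial breaks are needed.
A packing using 8 commercial breaks:
  break 1: 50 + 15 = 65
  break 2: 45 + 20 = 65
  break 3: 45 + 20 = 65
  break 4: 45 + 10 + 5 + 5 = 65
  break 5: 35 = 35
  break 6: 35 = 35
  break 7: 35 = 35
  break 8: 35 = 35
This matches the lower bound, so 8 is optimal.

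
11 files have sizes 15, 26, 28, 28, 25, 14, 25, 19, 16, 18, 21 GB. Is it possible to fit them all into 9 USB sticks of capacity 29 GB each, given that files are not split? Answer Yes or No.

No

Total = 235 GB; ⌈235/29⌉ = 9.
10 files each exceed half the capacity and cannot share a USB stick, forcing at least 10 USB sticks.
At least 10 USB sticks are required, but only 9 are allowed.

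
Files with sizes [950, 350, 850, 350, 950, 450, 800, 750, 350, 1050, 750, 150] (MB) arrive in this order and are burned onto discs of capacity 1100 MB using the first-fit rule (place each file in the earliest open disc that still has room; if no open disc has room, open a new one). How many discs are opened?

9

  950 → disc 1 (new)  [load 950/1100]
  350 → disc 2 (new)  [load 350/1100]
  850 → disc 3 (new)  [load 850/1100]
  350 → disc 2  [load 700/1100]
  950 → disc 4 (new)  [load 950/1100]
  450 → disc 5 (new)  [load 450/1100]
  800 → disc 6 (new)  [load 800/1100]
  750 → disc 7 (new)  [load 750/1100]
  350 → disc 2  [load 1050/1100]
  1050 → disc 8 (new)  [load 1050/1100]
  750 → disc 9 (new)  [load 750/1100]
  150 → disc 1  [load 1100/1100]
9 discs opened.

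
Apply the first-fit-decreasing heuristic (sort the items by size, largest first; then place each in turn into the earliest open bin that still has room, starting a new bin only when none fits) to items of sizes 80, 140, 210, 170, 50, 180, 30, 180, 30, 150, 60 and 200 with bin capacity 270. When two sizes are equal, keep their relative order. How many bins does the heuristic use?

Sorted descending: 210, 200, 180, 180, 170, 150, 140, 80, 60, 50, 30, 30.
  210 → bin 1 (new)  [load 210/270]
  200 → bin 2 (new)  [load 200/270]
  180 → bin 3 (new)  [load 180/270]
  180 → bin 4 (new)  [load 180/270]
  170 → bin 5 (new)  [load 170/270]
  150 → bin 6 (new)  [load 150/270]
  140 → bin 7 (new)  [load 140/270]
  80 → bin 3  [load 260/270]
  60 → bin 1  [load 270/270]
  50 → bin 2  [load 250/270]
  30 → bin 4  [load 210/270]
  30 → bin 4  [load 240/270]
7 bins opened.

7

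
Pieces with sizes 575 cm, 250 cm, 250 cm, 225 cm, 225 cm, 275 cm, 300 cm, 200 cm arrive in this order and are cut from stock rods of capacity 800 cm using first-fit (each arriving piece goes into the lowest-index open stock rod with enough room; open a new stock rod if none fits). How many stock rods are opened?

  575 → stock rod 1 (new)  [load 575/800]
  250 → stock rod 2 (new)  [load 250/800]
  250 → stock rod 2  [load 500/800]
  225 → stock rod 1  [load 800/800]
  225 → stock rod 2  [load 725/800]
  275 → stock rod 3 (new)  [load 275/800]
  300 → stock rod 3  [load 575/800]
  200 → stock rod 3  [load 775/800]
3 stock rods opened.

3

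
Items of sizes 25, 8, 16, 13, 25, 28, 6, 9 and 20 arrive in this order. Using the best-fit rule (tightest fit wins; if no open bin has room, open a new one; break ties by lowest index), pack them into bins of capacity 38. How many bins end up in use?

5

  25 → bin 1 (new)  [load 25/38]
  8 → bin 1  [load 33/38]
  16 → bin 2 (new)  [load 16/38]
  13 → bin 2  [load 29/38]
  25 → bin 3 (new)  [load 25/38]
  28 → bin 4 (new)  [load 28/38]
  6 → bin 2  [load 35/38]
  9 → bin 4  [load 37/38]
  20 → bin 5 (new)  [load 20/38]
5 bins opened.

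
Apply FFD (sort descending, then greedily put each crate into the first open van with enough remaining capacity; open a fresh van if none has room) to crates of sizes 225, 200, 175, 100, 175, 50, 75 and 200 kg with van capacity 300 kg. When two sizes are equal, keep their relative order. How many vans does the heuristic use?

Sorted descending: 225, 200, 200, 175, 175, 100, 75, 50.
  225 → van 1 (new)  [load 225/300]
  200 → van 2 (new)  [load 200/300]
  200 → van 3 (new)  [load 200/300]
  175 → van 4 (new)  [load 175/300]
  175 → van 5 (new)  [load 175/300]
  100 → van 2  [load 300/300]
  75 → van 1  [load 300/300]
  50 → van 3  [load 250/300]
5 vans opened.

5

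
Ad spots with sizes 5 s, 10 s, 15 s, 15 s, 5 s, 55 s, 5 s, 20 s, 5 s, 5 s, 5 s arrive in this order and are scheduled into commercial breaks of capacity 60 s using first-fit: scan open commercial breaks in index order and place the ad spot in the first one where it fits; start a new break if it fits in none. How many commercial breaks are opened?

3

  5 → break 1 (new)  [load 5/60]
  10 → break 1  [load 15/60]
  15 → break 1  [load 30/60]
  15 → break 1  [load 45/60]
  5 → break 1  [load 50/60]
  55 → break 2 (new)  [load 55/60]
  5 → break 1  [load 55/60]
  20 → break 3 (new)  [load 20/60]
  5 → break 1  [load 60/60]
  5 → break 2  [load 60/60]
  5 → break 3  [load 25/60]
3 commercial breaks opened.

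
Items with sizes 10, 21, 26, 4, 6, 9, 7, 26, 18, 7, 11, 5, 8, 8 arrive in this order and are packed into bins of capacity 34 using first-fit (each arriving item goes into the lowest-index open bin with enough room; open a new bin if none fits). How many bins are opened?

6

  10 → bin 1 (new)  [load 10/34]
  21 → bin 1  [load 31/34]
  26 → bin 2 (new)  [load 26/34]
  4 → bin 2  [load 30/34]
  6 → bin 3 (new)  [load 6/34]
  9 → bin 3  [load 15/34]
  7 → bin 3  [load 22/34]
  26 → bin 4 (new)  [load 26/34]
  18 → bin 5 (new)  [load 18/34]
  7 → bin 3  [load 29/34]
  11 → bin 5  [load 29/34]
  5 → bin 3  [load 34/34]
  8 → bin 4  [load 34/34]
  8 → bin 6 (new)  [load 8/34]
6 bins opened.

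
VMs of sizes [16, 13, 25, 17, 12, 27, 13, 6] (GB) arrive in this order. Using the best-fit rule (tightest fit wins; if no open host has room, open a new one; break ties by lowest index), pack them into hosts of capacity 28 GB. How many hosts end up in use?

  16 → host 1 (new)  [load 16/28]
  13 → host 2 (new)  [load 13/28]
  25 → host 3 (new)  [load 25/28]
  17 → host 4 (new)  [load 17/28]
  12 → host 1  [load 28/28]
  27 → host 5 (new)  [load 27/28]
  13 → host 2  [load 26/28]
  6 → host 4  [load 23/28]
5 hosts opened.

5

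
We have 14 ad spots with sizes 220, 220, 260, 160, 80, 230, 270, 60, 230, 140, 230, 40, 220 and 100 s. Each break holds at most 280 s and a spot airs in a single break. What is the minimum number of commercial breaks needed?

10

Total = 270 + 260 + 230 + 230 + 230 + 220 + 220 + 220 + 160 + 140 + 100 + 80 + 60 + 40 = 2460 s.
Lower bound: ⌈2460/280⌉ = 9 commercial breaks.
A packing using 10 commercial breaks:
  break 1: 270 = 270
  break 2: 260 = 260
  break 3: 230 + 40 = 270
  break 4: 230 = 230
  break 5: 230 = 230
  break 6: 220 + 60 = 280
  break 7: 220 = 220
  break 8: 220 = 220
  break 9: 160 + 100 = 260
  break 10: 140 + 80 = 220
No arrangement into 9 commercial breaks stays within capacity, so 10 is optimal.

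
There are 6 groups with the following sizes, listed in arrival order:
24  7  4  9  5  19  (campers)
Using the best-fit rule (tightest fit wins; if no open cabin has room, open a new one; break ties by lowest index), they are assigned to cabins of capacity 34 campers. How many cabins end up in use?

  24 → cabin 1 (new)  [load 24/34]
  7 → cabin 1  [load 31/34]
  4 → cabin 2 (new)  [load 4/34]
  9 → cabin 2  [load 13/34]
  5 → cabin 2  [load 18/34]
  19 → cabin 3 (new)  [load 19/34]
3 cabins opened.

3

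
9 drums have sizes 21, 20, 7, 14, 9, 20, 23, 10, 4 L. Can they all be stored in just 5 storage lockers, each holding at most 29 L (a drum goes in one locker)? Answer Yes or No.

Yes

A valid assignment using 5 storage lockers:
  locker 1: 23 + 4 = 27
  locker 2: 21 + 7 = 28
  locker 3: 20 + 9 = 29
  locker 4: 20 = 20
  locker 5: 14 + 10 = 24
Every load is within 29 L, so 5 storage lockers suffice.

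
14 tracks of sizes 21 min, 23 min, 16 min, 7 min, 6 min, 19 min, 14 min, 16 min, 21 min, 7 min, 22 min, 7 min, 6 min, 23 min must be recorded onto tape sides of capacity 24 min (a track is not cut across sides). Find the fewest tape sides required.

Total = 23 + 23 + 22 + 21 + 21 + 19 + 16 + 16 + 14 + 7 + 7 + 7 + 6 + 6 = 208 min.
Lower bound: ⌈208/24⌉ = 9 tape sides.
A packing using 10 tape sides:
  side 1: 23 = 23
  side 2: 23 = 23
  side 3: 22 = 22
  side 4: 21 = 21
  side 5: 21 = 21
  side 6: 19 = 19
  side 7: 16 + 7 = 23
  side 8: 16 + 7 = 23
  side 9: 14 + 7 = 21
  side 10: 6 + 6 = 12
No arrangement into 9 tape sides stays within capacity, so 10 is optimal.

10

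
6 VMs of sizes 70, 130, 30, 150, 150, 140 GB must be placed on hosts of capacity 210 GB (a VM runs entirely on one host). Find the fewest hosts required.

4

Total = 150 + 150 + 140 + 130 + 70 + 30 = 670 GB.
Lower bound: ⌈670/210⌉ = 4 hosts.
A packing using 4 hosts:
  host 1: 150 + 30 = 180
  host 2: 150 = 150
  host 3: 140 + 70 = 210
  host 4: 130 = 130
This matches the lower bound, so 4 is optimal.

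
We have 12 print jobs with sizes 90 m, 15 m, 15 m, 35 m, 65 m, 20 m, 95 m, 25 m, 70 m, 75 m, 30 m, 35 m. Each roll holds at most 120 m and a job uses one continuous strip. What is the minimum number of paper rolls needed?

Total = 95 + 90 + 75 + 70 + 65 + 35 + 35 + 30 + 25 + 20 + 15 + 15 = 570 m.
Lower bound: ⌈570/120⌉ = 5 paper rolls.
A packing using 5 paper rolls:
  roll 1: 95 + 25 = 120
  roll 2: 90 + 30 = 120
  roll 3: 75 + 35 = 110
  roll 4: 70 + 35 + 15 = 120
  roll 5: 65 + 20 + 15 = 100
This matches the lower bound, so 5 is optimal.

5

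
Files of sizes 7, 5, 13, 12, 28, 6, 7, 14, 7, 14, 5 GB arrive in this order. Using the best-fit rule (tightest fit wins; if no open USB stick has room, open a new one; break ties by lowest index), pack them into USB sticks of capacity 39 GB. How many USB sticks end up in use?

4

  7 → USB stick 1 (new)  [load 7/39]
  5 → USB stick 1  [load 12/39]
  13 → USB stick 1  [load 25/39]
  12 → USB stick 1  [load 37/39]
  28 → USB stick 2 (new)  [load 28/39]
  6 → USB stick 2  [load 34/39]
  7 → USB stick 3 (new)  [load 7/39]
  14 → USB stick 3  [load 21/39]
  7 → USB stick 3  [load 28/39]
  14 → USB stick 4 (new)  [load 14/39]
  5 → USB stick 2  [load 39/39]
4 USB sticks opened.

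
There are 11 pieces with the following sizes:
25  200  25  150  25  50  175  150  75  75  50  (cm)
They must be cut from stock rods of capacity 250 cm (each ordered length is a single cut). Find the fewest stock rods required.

Total = 200 + 175 + 150 + 150 + 75 + 75 + 50 + 50 + 25 + 25 + 25 = 1000 cm.
Lower bound: ⌈1000/250⌉ = 4 stock rods.
A packing using 4 stock rods:
  stock rod 1: 200 + 50 = 250
  stock rod 2: 175 + 75 = 250
  stock rod 3: 150 + 75 + 25 = 250
  stock rod 4: 150 + 50 + 25 + 25 = 250
This matches the lower bound, so 4 is optimal.

4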